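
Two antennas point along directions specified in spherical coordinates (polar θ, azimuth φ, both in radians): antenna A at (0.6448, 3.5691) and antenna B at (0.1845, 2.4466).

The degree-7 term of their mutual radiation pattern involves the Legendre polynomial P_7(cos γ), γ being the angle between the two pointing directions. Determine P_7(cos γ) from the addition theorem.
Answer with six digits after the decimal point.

-0.353447

Expand P_7 via completeness: Σ_{m} conj(Y_{7,m}) at Ω₁ times Y_{7,m} at Ω₂ —
  term(m=-7) = -0.000000+0.000000i   from Y*(Ω₁)=+0.014011-0.002104i, Y(Ω₂)=-0.000001+0.000003i
  term(m=-6) = +0.000004+0.000002i   from Y*(Ω₁)=-0.059098+0.038428i, Y(Ω₂)=-0.000036-0.000060i
  term(m=-5) = +0.000145-0.000115i   from Y*(Ω₁)=+0.112855-0.177340i, Y(Ω₂)=+0.000833+0.000288i
  term(m=-4) = -0.000700-0.003094i   from Y*(Ω₁)=-0.056339+0.402022i, Y(Ω₂)=-0.007309+0.002764i
  term(m=-3) = -0.022324-0.005131i   from Y*(Ω₁)=-0.131031-0.441875i, Y(Ω₂)=+0.024443-0.043273i
  term(m=-2) = -0.019002+0.023779i   from Y*(Ω₁)=+0.091355+0.105050i, Y(Ω₂)=+0.039318+0.215078i
  term(m=-1) = -0.087629-0.182198i   from Y*(Ω₁)=+0.311883+0.142096i, Y(Ω₂)=-0.453080-0.377762i
  term(m=+0) = -0.162885-0.000000i   from Y*(Ω₁)=-0.258509-0.000000i, Y(Ω₂)=+0.630095+0.000000i
  term(m=+1) = -0.087629+0.182198i   from Y*(Ω₁)=-0.311883+0.142096i, Y(Ω₂)=+0.453080-0.377762i
  term(m=+2) = -0.019002-0.023779i   from Y*(Ω₁)=+0.091355-0.105050i, Y(Ω₂)=+0.039318-0.215078i
  term(m=+3) = -0.022324+0.005131i   from Y*(Ω₁)=+0.131031-0.441875i, Y(Ω₂)=-0.024443-0.043273i
  term(m=+4) = -0.000700+0.003094i   from Y*(Ω₁)=-0.056339-0.402022i, Y(Ω₂)=-0.007309-0.002764i
  term(m=+5) = +0.000145+0.000115i   from Y*(Ω₁)=-0.112855-0.177340i, Y(Ω₂)=-0.000833+0.000288i
  term(m=+6) = +0.000004-0.000002i   from Y*(Ω₁)=-0.059098-0.038428i, Y(Ω₂)=-0.000036+0.000060i
  term(m=+7) = -0.000000-0.000000i   from Y*(Ω₁)=-0.014011-0.002104i, Y(Ω₂)=+0.000001+0.000003i
Accumulated sum -0.421896+0.000000i; after 4π/(2l+1) scaling, -0.353447+0.000000i ⇒ P_7 = -0.353447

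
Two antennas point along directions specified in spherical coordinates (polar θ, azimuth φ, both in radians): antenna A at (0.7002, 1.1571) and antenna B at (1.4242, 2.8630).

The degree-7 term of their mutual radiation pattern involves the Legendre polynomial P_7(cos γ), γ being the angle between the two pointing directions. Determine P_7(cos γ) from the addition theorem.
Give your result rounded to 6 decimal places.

Addition theorem: P_7(cos γ) = (4π/15) Σ_m Y*_{lm}(Ω₁) Y_{lm}(Ω₂), m = −7…7:
  m=-7: -0.005611+0.022372i × +0.171710-0.430717i = +0.008673+0.006258i  (running Σ = +0.008673+0.006258i)
  m=-6: +0.080947+0.062748i × -0.025768+0.254874i = -0.018079+0.019014i  (running Σ = -0.009406+0.025273i)
  m=-5: +0.236476-0.128477i × +0.044442+0.247269i = +0.042278+0.052763i  (running Σ = +0.032872+0.078036i)
  m=-4: -0.037354-0.443698i × -0.123202-0.250917i = -0.106729+0.064037i  (running Σ = -0.073857+0.142073i)
  m=-3: -0.372659-0.127523i × -0.119011-0.131650i = +0.027562+0.064237i  (running Σ = -0.046295+0.206310i)
  m=-2: +0.014258-0.015509i × +0.241434+0.150422i = +0.005775-0.001600i  (running Σ = -0.040520+0.204710i)
  m=-1: -0.157830-0.359494i × +0.142204+0.040675i = -0.007822-0.057541i  (running Σ = -0.048342+0.147169i)
  m=0: -0.103841-0.000000i × -0.285170+0.000000i = +0.029612+0.000000i  (running Σ = -0.018730+0.147169i)
  m=1: +0.157830-0.359494i × -0.142204+0.040675i = -0.007822+0.057541i  (running Σ = -0.026551+0.204710i)
  m=2: +0.014258+0.015509i × +0.241434-0.150422i = +0.005775+0.001600i  (running Σ = -0.020776+0.206310i)
  m=3: +0.372659-0.127523i × +0.119011-0.131650i = +0.027562-0.064237i  (running Σ = +0.006786+0.142073i)
  m=4: -0.037354+0.443698i × -0.123202+0.250917i = -0.106729-0.064037i  (running Σ = -0.099944+0.078036i)
  m=5: -0.236476-0.128477i × -0.044442+0.247269i = +0.042278-0.052763i  (running Σ = -0.057665+0.025273i)
  m=6: +0.080947-0.062748i × -0.025768-0.254874i = -0.018079-0.019014i  (running Σ = -0.075744+0.006258i)
  m=7: +0.005611+0.022372i × -0.171710-0.430717i = +0.008673-0.006258i  (running Σ = -0.067071-0.000000i)
Accumulated sum -0.067071-0.000000i; after 4π/(2l+1) scaling, -0.056190-0.000000i ⇒ P_7 = -0.056190

-0.056190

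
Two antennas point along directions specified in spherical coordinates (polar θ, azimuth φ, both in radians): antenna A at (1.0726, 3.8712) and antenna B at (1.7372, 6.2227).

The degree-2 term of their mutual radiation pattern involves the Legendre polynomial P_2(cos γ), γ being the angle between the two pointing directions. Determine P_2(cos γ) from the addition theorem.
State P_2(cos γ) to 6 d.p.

0.211752

Summing Y*_{l m}(θ₁,φ₁)·Y_{l m}(θ₂,φ₂) over m ∈ [−2, 2]; prefactor 4π/(2·2+1) = 2.513274:
  [-2]  conj(Y_{2,-2})(Ω₁) = +0.033191+0.296221i ; Y_{2,-2}(Ω₂) = +0.372931+0.045335i ; Δ = -0.001051+0.111975i
  [-1]  conj(Y_{2,-1})(Ω₁) = -0.241733-0.216160i ; Y_{2,-1}(Ω₂) = -0.125964-0.007628i ; Δ = +0.028801+0.029072i
  [+0]  conj(Y_{2,0})(Ω₁) = -0.099349-0.000000i ; Y_{2,0}(Ω₂) = -0.289433+0.000000i ; Δ = +0.028755+0.000000i
  [+1]  conj(Y_{2,1})(Ω₁) = +0.241733-0.216160i ; Y_{2,1}(Ω₂) = +0.125964-0.007628i ; Δ = +0.028801-0.029072i
  [+2]  conj(Y_{2,2})(Ω₁) = +0.033191-0.296221i ; Y_{2,2}(Ω₂) = +0.372931-0.045335i ; Δ = -0.001051-0.111975i
Σ over m = +0.084253-0.000000i; ×(4π/5) → +0.211752-0.000000i. Real part: 0.211752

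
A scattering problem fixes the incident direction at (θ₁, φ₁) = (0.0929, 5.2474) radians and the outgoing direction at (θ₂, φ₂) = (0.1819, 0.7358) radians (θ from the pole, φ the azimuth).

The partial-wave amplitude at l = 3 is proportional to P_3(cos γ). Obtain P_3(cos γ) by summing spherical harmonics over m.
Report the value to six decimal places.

0.859799

Expand P_3 via completeness: Σ_{m} conj(Y_{3,m}) at Ω₁ times Y_{3,m} at Ω₂ —
  m=-3: -0.00033 - 0.00001j × -0.00147 - 0.00199j = 0.00000 + 0.00000j  (running Σ = 0.00000 + 0.00000j)
  m=-2: -0.00420 - 0.00768j × 0.00326 - 0.03273j = -0.00027 + 0.00011j  (running Σ = -0.00026 + 0.00011j)
  m=-1: 0.06048 - 0.10205j × 0.16626 - 0.15054j = -0.00531 - 0.02607j  (running Σ = -0.00557 - 0.02596j)
  m=0: 0.72715 + 0.00000j × 0.67399 + 0.00000j = 0.49009 + 0.00000j  (running Σ = 0.48452 - 0.02596j)
  m=1: -0.06048 - 0.10205j × -0.16626 - 0.15054j = -0.00531 + 0.02607j  (running Σ = 0.47921 + 0.00011j)
  m=2: -0.00420 + 0.00768j × 0.00326 + 0.03273j = -0.00027 - 0.00011j  (running Σ = 0.47894 + 0.00000j)
  m=3: 0.00033 - 0.00001j × 0.00147 - 0.00199j = 0.00000 - 0.00000j  (running Σ = 0.47894 - 0.00000j)
Accumulated sum 0.47894 - 0.00000j; after 4π/(2l+1) scaling, 0.85980 - 0.00000j ⇒ P_3 = 0.859799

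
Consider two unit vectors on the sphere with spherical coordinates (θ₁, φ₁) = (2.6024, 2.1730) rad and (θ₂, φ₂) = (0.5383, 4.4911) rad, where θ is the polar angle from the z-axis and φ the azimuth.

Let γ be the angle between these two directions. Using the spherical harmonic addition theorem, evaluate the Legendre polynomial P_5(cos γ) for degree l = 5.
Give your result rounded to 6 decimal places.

-0.068438

Addition theorem: P_5(cos γ) = (4π/11) Σ_m Y*_{lm}(Ω₁) Y_{lm}(Ω₂), m = −5…5:
  m=-5: Y*=-0.00216 - 0.01642j  Y=-0.01470 + 0.00736j  product 0.00015 + 0.00023j
  m=-4: Y*=0.06506 - 0.05855j  Y=0.05512 + 0.06738j  product 0.00753 + 0.00116j
  m=-3: Y*=0.25621 + 0.06156j  Y=0.16184 - 0.20687j  product 0.05420 - 0.04304j
  m=-2: Y*=0.16607 + 0.43280j  Y=-0.41870 - 0.19843j  product 0.01635 - 0.21417j
  m=-1: Y*=-0.19357 + 0.28160j  Y=-0.07537 + 0.33502j  product -0.07975 - 0.08607j
  m=+0: Y*=0.23931 + 0.00000j  Y=-0.23764 + 0.00000j  product -0.05687 + 0.00000j
  m=+1: Y*=0.19357 + 0.28160j  Y=0.07537 + 0.33502j  product -0.07975 + 0.08607j
  m=+2: Y*=0.16607 - 0.43280j  Y=-0.41870 + 0.19843j  product 0.01635 + 0.21417j
  m=+3: Y*=-0.25621 + 0.06156j  Y=-0.16184 - 0.20687j  product 0.05420 + 0.04304j
  m=+4: Y*=0.06506 + 0.05855j  Y=0.05512 - 0.06738j  product 0.00753 - 0.00116j
  m=+5: Y*=0.00216 - 0.01642j  Y=0.01470 + 0.00736j  product 0.00015 - 0.00023j
Σ over m = -0.05991 - 0.00000j; ×(4π/11) → -0.06844 - 0.00000j. Real part: -0.068438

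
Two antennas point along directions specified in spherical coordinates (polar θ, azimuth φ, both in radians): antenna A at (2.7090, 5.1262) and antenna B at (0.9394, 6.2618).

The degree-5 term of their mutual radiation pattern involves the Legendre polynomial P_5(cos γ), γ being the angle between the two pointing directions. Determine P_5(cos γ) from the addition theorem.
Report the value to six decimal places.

-0.279303

Addition theorem: P_5(cos γ) = (4π/11) Σ_m Y*_{lm}(Ω₁) Y_{lm}(Ω₂), m = −5…5:
  term(m=-5) = +0.000786+0.000544i   from Y*(Ω₁)=+0.005279+0.002872i, Y(Ω₂)=+0.158151+0.016975i
  term(m=-4) = +0.002561-0.014921i   from Y*(Ω₁)=+0.003472-0.041012i, Y(Ω₂)=+0.366469+0.031425i
  term(m=-3) = -0.061352+0.016663i   from Y*(Ω₁)=-0.154800+0.052913i, Y(Ω₂)=+0.387811+0.024915i
  term(m=-2) = +0.007573+0.008984i   from Y*(Ω₁)=+0.269473+0.293248i, Y(Ω₂)=+0.029478+0.001262i
  term(m=-1) = -0.072476+0.155888i   from Y*(Ω₁)=+0.201257-0.458266i, Y(Ω₂)=-0.343396-0.007345i
  term(m=+0) = +0.001327+0.000000i   from Y*(Ω₁)=-0.011035-0.000000i, Y(Ω₂)=-0.120218+0.000000i
  term(m=+1) = -0.072476-0.155888i   from Y*(Ω₁)=-0.201257-0.458266i, Y(Ω₂)=+0.343396-0.007345i
  term(m=+2) = +0.007573-0.008984i   from Y*(Ω₁)=+0.269473-0.293248i, Y(Ω₂)=+0.029478-0.001262i
  term(m=+3) = -0.061352-0.016663i   from Y*(Ω₁)=+0.154800+0.052913i, Y(Ω₂)=-0.387811+0.024915i
  term(m=+4) = +0.002561+0.014921i   from Y*(Ω₁)=+0.003472+0.041012i, Y(Ω₂)=+0.366469-0.031425i
  term(m=+5) = +0.000786-0.000544i   from Y*(Ω₁)=-0.005279+0.002872i, Y(Ω₂)=-0.158151+0.016975i
Total Σ_m = -0.244488+0.000000i. Multiply by 1.142397: -0.279303+0.000000i. P_5(cos γ) = -0.279303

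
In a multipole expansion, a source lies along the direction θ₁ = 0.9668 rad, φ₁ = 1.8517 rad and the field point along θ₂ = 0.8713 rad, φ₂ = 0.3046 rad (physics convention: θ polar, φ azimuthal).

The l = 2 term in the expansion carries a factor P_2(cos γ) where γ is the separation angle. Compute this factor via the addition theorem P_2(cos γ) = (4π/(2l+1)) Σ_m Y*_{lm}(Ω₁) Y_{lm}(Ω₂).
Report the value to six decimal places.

Term-by-term m-sum for l=2 (normalisation 4π/5 = 2.513274):
  term(m=-2) = -0.05911 + 0.00280j   from Y*(Ω₁)=-0.22146 - 0.13940j, Y(Ω₂)=0.18547 - 0.12941j
  term(m=-1) = 0.00326 + 0.13740j   from Y*(Ω₁)=-0.10011 + 0.34698j, Y(Ω₂)=0.36307 - 0.11414j
  term(m=+0) = -0.00078 + 0.00000j   from Y*(Ω₁)=-0.01020 + 0.00000j, Y(Ω₂)=0.07682 + 0.00000j
  term(m=+1) = 0.00326 - 0.13740j   from Y*(Ω₁)=0.10011 + 0.34698j, Y(Ω₂)=-0.36307 - 0.11414j
  term(m=+2) = -0.05911 - 0.00280j   from Y*(Ω₁)=-0.22146 + 0.13940j, Y(Ω₂)=0.18547 + 0.12941j
Accumulated sum -0.11250 + 0.00000j; after 4π/(2l+1) scaling, -0.28274 + 0.00000j ⇒ P_2 = -0.282741

-0.282741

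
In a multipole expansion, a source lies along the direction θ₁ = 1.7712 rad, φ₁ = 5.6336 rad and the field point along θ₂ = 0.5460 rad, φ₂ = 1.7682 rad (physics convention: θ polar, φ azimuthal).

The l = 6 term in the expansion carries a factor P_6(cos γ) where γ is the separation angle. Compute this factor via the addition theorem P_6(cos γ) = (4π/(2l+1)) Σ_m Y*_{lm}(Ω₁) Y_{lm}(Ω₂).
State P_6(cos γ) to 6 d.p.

0.268582

Summing Y*_{l m}(θ₁,φ₁)·Y_{l m}(θ₂,φ₂) over m ∈ [−6, 6]; prefactor 4π/(2·6+1) = 0.966644:
  term(m=-6) = -0.001464-0.003779i   from Y*(Ω₁)=-0.311358+0.293522i, Y(Ω₂)=-0.003569+0.008773i
  term(m=-5) = -0.014440-0.007471i   from Y*(Ω₁)=+0.299398-0.031957i, Y(Ω₂)=-0.045053-0.029761i
  term(m=-4) = +0.032848-0.008260i   from Y*(Ω₁)=+0.158903+0.095955i, Y(Ω₂)=+0.128478-0.129566i
  term(m=-3) = +0.069391-0.101293i   from Y*(Ω₁)=-0.115475-0.290833i, Y(Ω₂)=+0.219022+0.325557i
  term(m=-2) = +0.006235+0.050358i   from Y*(Ω₁)=+0.028410-0.102008i, Y(Ω₂)=-0.442330+0.184313i
  term(m=-1) = +0.029438+0.026018i   from Y*(Ω₁)=-0.247234+0.187787i, Y(Ω₂)=-0.024819-0.124088i
  term(m=+0) = +0.033833+0.000000i   from Y*(Ω₁)=-0.083876-0.000000i, Y(Ω₂)=-0.403374+0.000000i
  term(m=+1) = +0.029438-0.026018i   from Y*(Ω₁)=+0.247234+0.187787i, Y(Ω₂)=+0.024819-0.124088i
  term(m=+2) = +0.006235-0.050358i   from Y*(Ω₁)=+0.028410+0.102008i, Y(Ω₂)=-0.442330-0.184313i
  term(m=+3) = +0.069391+0.101293i   from Y*(Ω₁)=+0.115475-0.290833i, Y(Ω₂)=-0.219022+0.325557i
  term(m=+4) = +0.032848+0.008260i   from Y*(Ω₁)=+0.158903-0.095955i, Y(Ω₂)=+0.128478+0.129566i
  term(m=+5) = -0.014440+0.007471i   from Y*(Ω₁)=-0.299398-0.031957i, Y(Ω₂)=+0.045053-0.029761i
  term(m=+6) = -0.001464+0.003779i   from Y*(Ω₁)=-0.311358-0.293522i, Y(Ω₂)=-0.003569-0.008773i
Accumulated sum +0.277850+0.000000i; after 4π/(2l+1) scaling, +0.268582+0.000000i ⇒ P_6 = 0.268582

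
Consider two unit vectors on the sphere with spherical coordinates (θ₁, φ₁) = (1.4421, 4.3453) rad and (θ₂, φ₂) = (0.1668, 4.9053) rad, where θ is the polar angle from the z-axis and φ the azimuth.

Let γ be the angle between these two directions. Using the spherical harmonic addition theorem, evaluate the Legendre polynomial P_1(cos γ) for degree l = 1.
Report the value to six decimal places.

Expand P_1 via completeness: Σ_{m} conj(Y_{1,m}) at Ω₁ times Y_{1,m} at Ω₂ —
  m=-1: Y*=-0.12297 - 0.31981j  Y=0.01100 + 0.05630j  product 0.01665 - 0.01044j
  m=+0: Y*=0.06271 + 0.00000j  Y=0.48182 + 0.00000j  product 0.03021 + 0.00000j
  m=+1: Y*=0.12297 - 0.31981j  Y=-0.01100 + 0.05630j  product 0.01665 + 0.01044j
Accumulated sum 0.06352 + 0.00000j; after 4π/(2l+1) scaling, 0.26606 + 0.00000j ⇒ P_1 = 0.266065

0.266065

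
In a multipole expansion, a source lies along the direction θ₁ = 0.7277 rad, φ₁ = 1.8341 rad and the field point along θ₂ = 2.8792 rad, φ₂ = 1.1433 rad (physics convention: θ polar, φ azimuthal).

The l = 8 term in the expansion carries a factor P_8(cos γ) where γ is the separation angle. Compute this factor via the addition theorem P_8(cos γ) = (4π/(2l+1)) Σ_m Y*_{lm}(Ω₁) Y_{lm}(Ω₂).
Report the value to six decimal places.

Addition theorem: P_8(cos γ) = (4π/17) Σ_m Y*_{lm}(Ω₁) Y_{lm}(Ω₂), m = −8…8:
  m=-8: (-0.010080, 0.016983) × (-0.000010, -0.000003) = (0.000000, -0.000000)  (running Σ = (0.000000, -0.000000))
  m=-7: (0.085413, 0.023853) × (0.000023, 0.000156) = (-0.000002, 0.000014)  (running Σ = (-0.000002, 0.000014))
  m=-6: (0.002167, -0.240033) × (0.001249, -0.000812) = (-0.000192, -0.000301)  (running Σ = (-0.000194, -0.000288))
  m=-5: (-0.410384, 0.106660) × (-0.008551, -0.005441) = (0.004090, 0.001321)  (running Σ = (0.003896, 0.001033))
  m=-4: (0.219866, 0.386167) × (-0.007075, 0.050501) = (-0.021057, 0.008371)  (running Σ = (-0.017161, 0.009404))
  m=-3: (0.085572, -0.084803) × (0.178949, -0.053071) = (0.010812, -0.019717)  (running Σ = (-0.006349, -0.010312))
  m=-2: (0.279936, 0.162746) × (-0.304902, -0.350595) = (-0.028295, -0.147766)  (running Σ = (-0.034644, -0.158078))
  m=-1: (0.075679, -0.280750) × (-0.267753, 0.587700) = (0.144733, 0.119648)  (running Σ = (0.110089, -0.038430))
  m=0: (0.242339, -0.000000) × (0.108619, 0.000000) = (0.026323, 0.000000)  (running Σ = (0.136412, -0.038430))
  m=1: (-0.075679, -0.280750) × (0.267753, 0.587700) = (0.144733, -0.119648)  (running Σ = (0.281145, -0.158078))
  m=2: (0.279936, -0.162746) × (-0.304902, 0.350595) = (-0.028295, 0.147766)  (running Σ = (0.252850, -0.010312))
  m=3: (-0.085572, -0.084803) × (-0.178949, -0.053071) = (0.010812, 0.019717)  (running Σ = (0.263662, 0.009404))
  m=4: (0.219866, -0.386167) × (-0.007075, -0.050501) = (-0.021057, -0.008371)  (running Σ = (0.242605, 0.001033))
  m=5: (0.410384, 0.106660) × (0.008551, -0.005441) = (0.004090, -0.001321)  (running Σ = (0.246695, -0.000288))
  m=6: (0.002167, 0.240033) × (0.001249, 0.000812) = (-0.000192, 0.000301)  (running Σ = (0.246502, 0.000014))
  m=7: (-0.085413, 0.023853) × (-0.000023, 0.000156) = (-0.000002, -0.000014)  (running Σ = (0.246501, -0.000000))
  m=8: (-0.010080, -0.016983) × (-0.000010, 0.000003) = (0.000000, 0.000000)  (running Σ = (0.246501, 0.000000))
Total Σ_m = (0.246501, 0.000000). Multiply by 0.739198: (0.182213, 0.000000). P_8(cos γ) = 0.182213

0.182213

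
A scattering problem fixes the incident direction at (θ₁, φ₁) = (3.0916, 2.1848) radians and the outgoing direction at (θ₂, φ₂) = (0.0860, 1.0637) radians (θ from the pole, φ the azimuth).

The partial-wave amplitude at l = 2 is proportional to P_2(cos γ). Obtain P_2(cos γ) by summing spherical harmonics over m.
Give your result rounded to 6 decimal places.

Addition theorem: P_2(cos γ) = (4π/5) Σ_m Y*_{lm}(Ω₁) Y_{lm}(Ω₂), m = −2…2:
  m=-2: Y*=(-0.000324, -0.000908)  Y=(-0.001506, -0.002420)  product (-0.000002, 0.000002)
  m=-1: Y*=(0.022215, -0.031515)  Y=(0.032107, -0.057792)  product (-0.001108, -0.002296)
  m=+0: Y*=(0.628420, -0.000000)  Y=(0.623802, 0.000000)  product (0.392010, 0.000000)
  m=+1: Y*=(-0.022215, -0.031515)  Y=(-0.032107, -0.057792)  product (-0.001108, 0.002296)
  m=+2: Y*=(-0.000324, 0.000908)  Y=(-0.001506, 0.002420)  product (-0.000002, -0.000002)
Total Σ_m = (0.389791, 0.000000). Multiply by 2.513274: (0.979651, 0.000000). P_2(cos γ) = 0.979651

0.979651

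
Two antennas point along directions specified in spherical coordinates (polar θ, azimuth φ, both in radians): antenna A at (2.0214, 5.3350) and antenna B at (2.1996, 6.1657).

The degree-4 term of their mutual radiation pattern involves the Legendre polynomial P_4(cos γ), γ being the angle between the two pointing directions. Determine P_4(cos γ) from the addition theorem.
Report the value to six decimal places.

Summing Y*_{l m}(θ₁,φ₁)·Y_{l m}(θ₂,φ₂) over m ∈ [−4, 4]; prefactor 4π/(2·4+1) = 1.396263:
  term(m=-4) = -0.054108+0.009914i   from Y*(Ω₁)=-0.231127+0.176123i, Y(Ω₂)=+0.168784+0.085724i
  term(m=-3) = -0.123316-0.093647i   from Y*(Ω₁)=+0.380219+0.116382i, Y(Ω₂)=-0.365477-0.134427i
  term(m=-2) = -0.002500-0.027516i   from Y*(Ω₁)=-0.028411-0.084159i, Y(Ω₂)=+0.302506+0.072418i
  term(m=-1) = +0.027221-0.029807i   from Y*(Ω₁)=+0.180874-0.251964i, Y(Ω₂)=+0.129248+0.015255i
  term(m=+0) = +0.051077+0.000000i   from Y*(Ω₁)=-0.151374-0.000000i, Y(Ω₂)=-0.337421+0.000000i
  term(m=+1) = +0.027221+0.029807i   from Y*(Ω₁)=-0.180874-0.251964i, Y(Ω₂)=-0.129248+0.015255i
  term(m=+2) = -0.002500+0.027516i   from Y*(Ω₁)=-0.028411+0.084159i, Y(Ω₂)=+0.302506-0.072418i
  term(m=+3) = -0.123316+0.093647i   from Y*(Ω₁)=-0.380219+0.116382i, Y(Ω₂)=+0.365477-0.134427i
  term(m=+4) = -0.054108-0.009914i   from Y*(Ω₁)=-0.231127-0.176123i, Y(Ω₂)=+0.168784-0.085724i
Total Σ_m = -0.254330+0.000000i. Multiply by 1.396263: -0.355111+0.000000i. P_4(cos γ) = -0.355111

-0.355111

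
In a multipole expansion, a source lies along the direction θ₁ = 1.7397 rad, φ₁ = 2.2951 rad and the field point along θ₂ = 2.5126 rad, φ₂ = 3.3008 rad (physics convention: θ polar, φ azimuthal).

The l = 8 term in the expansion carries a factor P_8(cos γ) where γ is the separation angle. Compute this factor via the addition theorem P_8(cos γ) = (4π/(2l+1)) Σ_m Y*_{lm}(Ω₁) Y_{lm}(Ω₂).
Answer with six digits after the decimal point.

-0.201380

Addition theorem: P_8(cos γ) = (4π/17) Σ_m Y*_{lm}(Ω₁) Y_{lm}(Ω₂), m = −8…8:
  term(m=-8) = -0.00065 - 0.00334j   from Y*(Ω₁)=0.40578 - 0.21579j, Y(Ω₂)=0.00217 - 0.00707j
  term(m=-7) = 0.00927 - 0.00875j   from Y*(Ω₁)=0.29365 + 0.10977j, Y(Ω₂)=0.01792 - 0.03651j
  term(m=-6) = -0.02652 - 0.00674j   from Y*(Ω₁)=-0.07132 - 0.18577j, Y(Ω₂)=0.07939 - 0.11226j
  term(m=-5) = -0.03215 - 0.09830j   from Y*(Ω₁)=0.15134 - 0.29075j, Y(Ω₂)=0.22073 - 0.22548j
  term(m=-4) = -0.03080 + 0.03735j   from Y*(Ω₁)=-0.09831 + 0.02452j, Y(Ω₂)=0.38417 - 0.28415j
  term(m=-3) = -0.12325 - 0.01542j   from Y*(Ω₁)=-0.26619 - 0.18294j, Y(Ω₂)=0.34151 - 0.17677j
  term(m=-2) = -0.00156 - 0.00330j   from Y*(Ω₁)=0.00682 + 0.05551j, Y(Ω₂)=-0.06197 + 0.02043j
  term(m=-1) = 0.07093 - 0.11186j   from Y*(Ω₁)=-0.21084 + 0.23831j, Y(Ω₂)=-0.41101 + 0.06599j
  term(m=+0) = -0.00299 + 0.00000j   from Y*(Ω₁)=0.04236 + 0.00000j, Y(Ω₂)=-0.07052 + 0.00000j
  term(m=+1) = 0.07093 + 0.11186j   from Y*(Ω₁)=0.21084 + 0.23831j, Y(Ω₂)=0.41101 + 0.06599j
  term(m=+2) = -0.00156 + 0.00330j   from Y*(Ω₁)=0.00682 - 0.05551j, Y(Ω₂)=-0.06197 - 0.02043j
  term(m=+3) = -0.12325 + 0.01542j   from Y*(Ω₁)=0.26619 - 0.18294j, Y(Ω₂)=-0.34151 - 0.17677j
  term(m=+4) = -0.03080 - 0.03735j   from Y*(Ω₁)=-0.09831 - 0.02452j, Y(Ω₂)=0.38417 + 0.28415j
  term(m=+5) = -0.03215 + 0.09830j   from Y*(Ω₁)=-0.15134 - 0.29075j, Y(Ω₂)=-0.22073 - 0.22548j
  term(m=+6) = -0.02652 + 0.00674j   from Y*(Ω₁)=-0.07132 + 0.18577j, Y(Ω₂)=0.07939 + 0.11226j
  term(m=+7) = 0.00927 + 0.00875j   from Y*(Ω₁)=-0.29365 + 0.10977j, Y(Ω₂)=-0.01792 - 0.03651j
  term(m=+8) = -0.00065 + 0.00334j   from Y*(Ω₁)=0.40578 + 0.21579j, Y(Ω₂)=0.00217 + 0.00707j
Accumulated sum -0.27243 - 0.00000j; after 4π/(2l+1) scaling, -0.20138 - 0.00000j ⇒ P_8 = -0.201380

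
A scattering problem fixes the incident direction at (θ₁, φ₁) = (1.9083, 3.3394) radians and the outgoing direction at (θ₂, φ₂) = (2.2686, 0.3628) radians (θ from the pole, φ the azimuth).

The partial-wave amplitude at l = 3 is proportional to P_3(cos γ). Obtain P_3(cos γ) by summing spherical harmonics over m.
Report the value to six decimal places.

0.437333

Addition theorem: P_3(cos γ) = (4π/7) Σ_m Y*_{lm}(Ω₁) Y_{lm}(Ω₂), m = −3…3:
  m=-3: Y*=(-0.290591, -0.196010)  Y=(0.087080, -0.166290)  product (-0.057899, 0.031254)
  m=-2: Y*=(-0.278033, -0.116116)  Y=(-0.288436, 0.255850)  product (0.109903, -0.037643)
  m=-1: Y*=(0.135076, 0.027073)  Y=(0.246397, -0.093533)  product (0.035814, -0.005963)
  m=+0: Y*=(0.302966, -0.000000)  Y=(0.224370, 0.000000)  product (0.067976, 0.000000)
  m=+1: Y*=(-0.135076, 0.027073)  Y=(-0.246397, -0.093533)  product (0.035814, 0.005963)
  m=+2: Y*=(-0.278033, 0.116116)  Y=(-0.288436, -0.255850)  product (0.109903, 0.037643)
  m=+3: Y*=(0.290591, -0.196010)  Y=(-0.087080, -0.166290)  product (-0.057899, -0.031254)
Σ over m = (0.243613, 0.000000); ×(4π/7) → (0.437333, 0.000000). Real part: 0.437333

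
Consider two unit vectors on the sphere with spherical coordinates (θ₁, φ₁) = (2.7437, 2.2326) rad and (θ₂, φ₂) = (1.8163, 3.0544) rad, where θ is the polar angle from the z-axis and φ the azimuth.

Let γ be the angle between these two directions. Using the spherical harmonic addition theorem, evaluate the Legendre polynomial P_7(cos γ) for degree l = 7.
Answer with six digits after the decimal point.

Summing Y*_{l m}(θ₁,φ₁)·Y_{l m}(θ₂,φ₂) over m ∈ [−7, 7]; prefactor 4π/(2·7+1) = 0.837758:
  m=-7: -0.00065 + 0.00005j × -0.33111 - 0.23159j = 0.00023 + 0.00013j  (running Σ = 0.00023 + 0.00013j)
  m=-6: -0.00394 - 0.00430j × -0.32815 - 0.18926j = 0.00048 + 0.00216j  (running Σ = 0.00071 + 0.00229j)
  m=-5: 0.00537 - 0.03175j × 0.06629 + 0.03088j = 0.00134 - 0.00194j  (running Σ = 0.00204 + 0.00035j)
  m=-4: 0.10804 - 0.05824j × 0.33125 + 0.12045j = 0.04280 - 0.00628j  (running Σ = 0.04485 - 0.00592j)
  m=-3: 0.29568 + 0.13014j × 0.03899 + 0.01044j = 0.01017 + 0.00816j  (running Σ = 0.05502 + 0.00224j)
  m=-2: 0.13140 + 0.52071j × -0.31718 - 0.05588j = -0.01258 - 0.17250j  (running Σ = 0.04243 - 0.17027j)
  m=-1: -0.23638 + 0.30344j × -0.08245 - 0.00721j = 0.02168 - 0.02331j  (running Σ = 0.06411 - 0.19358j)
  m=0: 0.28278 + 0.00000j × 0.31072 + 0.00000j = 0.08786 + 0.00000j  (running Σ = 0.15197 - 0.19358j)
  m=1: 0.23638 + 0.30344j × 0.08245 - 0.00721j = 0.02168 + 0.02331j  (running Σ = 0.17365 - 0.17027j)
  m=2: 0.13140 - 0.52071j × -0.31718 + 0.05588j = -0.01258 + 0.17250j  (running Σ = 0.16107 + 0.00224j)
  m=3: -0.29568 + 0.13014j × -0.03899 + 0.01044j = 0.01017 - 0.00816j  (running Σ = 0.17124 - 0.00592j)
  m=4: 0.10804 + 0.05824j × 0.33125 - 0.12045j = 0.04280 + 0.00628j  (running Σ = 0.21404 + 0.00035j)
  m=5: -0.00537 - 0.03175j × -0.06629 + 0.03088j = 0.00134 + 0.00194j  (running Σ = 0.21538 + 0.00229j)
  m=6: -0.00394 + 0.00430j × -0.32815 + 0.18926j = 0.00048 - 0.00216j  (running Σ = 0.21586 + 0.00013j)
  m=7: 0.00065 + 0.00005j × 0.33111 - 0.23159j = 0.00023 - 0.00013j  (running Σ = 0.21608 - 0.00000j)
Accumulated sum 0.21608 - 0.00000j; after 4π/(2l+1) scaling, 0.18103 - 0.00000j ⇒ P_7 = 0.181027

0.181027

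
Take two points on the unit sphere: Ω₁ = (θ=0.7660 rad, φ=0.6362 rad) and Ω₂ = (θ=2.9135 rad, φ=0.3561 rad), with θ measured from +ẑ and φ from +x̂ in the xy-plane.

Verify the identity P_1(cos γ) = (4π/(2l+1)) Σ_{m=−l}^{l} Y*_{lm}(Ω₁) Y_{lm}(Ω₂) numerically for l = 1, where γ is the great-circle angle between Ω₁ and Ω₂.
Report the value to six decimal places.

-0.551373

Expand P_1 via completeness: Σ_{m} conj(Y_{1,m}) at Ω₁ times Y_{1,m} at Ω₂ —
  [-1]  conj(Y_{1,-1})(Ω₁) = (0.192657, 0.142307) ; Y_{1,-1}(Ω₂) = (0.073222, -0.027235) ; Δ = (0.017983, 0.005173)
  [+0]  conj(Y_{1,0})(Ω₁) = (0.352131, -0.000000) ; Y_{1,0}(Ω₂) = (-0.475947, 0.000000) ; Δ = (-0.167596, 0.000000)
  [+1]  conj(Y_{1,1})(Ω₁) = (-0.192657, 0.142307) ; Y_{1,1}(Ω₂) = (-0.073222, -0.027235) ; Δ = (0.017983, -0.005173)
Σ over m = (-0.131631, 0.000000); ×(4π/3) → (-0.551373, 0.000000). Real part: -0.551373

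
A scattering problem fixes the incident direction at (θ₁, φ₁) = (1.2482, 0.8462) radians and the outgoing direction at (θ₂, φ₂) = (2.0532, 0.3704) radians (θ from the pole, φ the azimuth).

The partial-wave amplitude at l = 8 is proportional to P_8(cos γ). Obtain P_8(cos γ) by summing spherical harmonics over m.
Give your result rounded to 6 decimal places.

0.211824

Addition theorem: P_8(cos γ) = (4π/17) Σ_m Y*_{lm}(Ω₁) Y_{lm}(Ω₂), m = −8…8:
  m=-8: Y*=+0.298275+0.157726i  Y=-0.192411-0.034694i  product -0.051919-0.040696i
  m=-7: Y*=+0.422263-0.158837i  Y=+0.349400+0.213639i  product +0.181472+0.034714i
  m=-6: Y*=+0.049612-0.129908i  Y=-0.245855-0.322333i  product -0.054071+0.015947i
  m=-5: Y*=+0.136690+0.261668i  Y=+0.013033+0.045120i  product -0.010025+0.009578i
  m=-4: Y*=+0.254119+0.063052i  Y=-0.029416+0.328915i  product -0.028214+0.081729i
  m=-3: Y*=-0.151915+0.104599i  Y=+0.098620-0.199253i  product +0.005860+0.040585i
  m=-2: Y*=-0.035806+0.292995i  Y=+0.168893-0.154463i  product +0.039209+0.055016i
  m=-1: Y*=-0.087443-0.098779i  Y=-0.254653+0.098888i  product +0.032036+0.016507i
  m=+0: Y*=-0.301440-0.000000i  Y=-0.191955+0.000000i  product +0.057863+0.000000i
  m=+1: Y*=+0.087443-0.098779i  Y=+0.254653+0.098888i  product +0.032036-0.016507i
  m=+2: Y*=-0.035806-0.292995i  Y=+0.168893+0.154463i  product +0.039209-0.055016i
  m=+3: Y*=+0.151915+0.104599i  Y=-0.098620-0.199253i  product +0.005860-0.040585i
  m=+4: Y*=+0.254119-0.063052i  Y=-0.029416-0.328915i  product -0.028214-0.081729i
  m=+5: Y*=-0.136690+0.261668i  Y=-0.013033+0.045120i  product -0.010025-0.009578i
  m=+6: Y*=+0.049612+0.129908i  Y=-0.245855+0.322333i  product -0.054071-0.015947i
  m=+7: Y*=-0.422263-0.158837i  Y=-0.349400+0.213639i  product +0.181472-0.034714i
  m=+8: Y*=+0.298275-0.157726i  Y=-0.192411+0.034694i  product -0.051919+0.040696i
Total Σ_m = +0.286559-0.000000i. Multiply by 0.739198: +0.211824-0.000000i. P_8(cos γ) = 0.211824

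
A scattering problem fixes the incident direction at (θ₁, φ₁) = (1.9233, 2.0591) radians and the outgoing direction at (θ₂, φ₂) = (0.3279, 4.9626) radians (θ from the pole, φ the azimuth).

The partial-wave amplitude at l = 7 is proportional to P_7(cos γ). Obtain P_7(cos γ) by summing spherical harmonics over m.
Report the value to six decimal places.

-0.311582

Summing Y*_{l m}(θ₁,φ₁)·Y_{l m}(θ₂,φ₂) over m ∈ [−7, 7]; prefactor 4π/(2·7+1) = 0.837758:
  m=-7: -0.08755 + 0.30850j × -0.00018 + 0.00003j = 0.00001 - 0.00006j  (running Σ = 0.00001 - 0.00006j)
  m=-6: -0.43154 + 0.09278j × -0.00014 + 0.00197j = -0.00012 - 0.00086j  (running Σ = -0.00012 - 0.00092j)
  m=-5: -0.09459 - 0.11229j × 0.01285 + 0.00426j = -0.00074 - 0.00185j  (running Σ = -0.00086 - 0.00277j)
  m=-4: -0.10639 + 0.26451j × 0.03489 - 0.05444j = 0.01069 + 0.01502j  (running Σ = 0.00983 + 0.01225j)
  m=-3: -0.25784 + 0.02740j × -0.14802 - 0.15868j = 0.04251 + 0.03686j  (running Σ = 0.05235 + 0.04911j)
  m=-2: 0.10442 + 0.15454j × -0.42169 + 0.23060j = -0.07967 - 0.04109j  (running Σ = -0.02732 + 0.00802j)
  m=-1: -0.13457 + 0.25333j × 0.13872 + 0.54280j = -0.15617 - 0.03790j  (running Σ = -0.18350 - 0.02988j)
  m=0: 0.15495 + 0.00000j × -0.03181 + 0.00000j = -0.00493 + 0.00000j  (running Σ = -0.18843 - 0.02988j)
  m=1: 0.13457 + 0.25333j × -0.13872 + 0.54280j = -0.15617 + 0.03790j  (running Σ = -0.34460 + 0.00802j)
  m=2: 0.10442 - 0.15454j × -0.42169 - 0.23060j = -0.07967 + 0.04109j  (running Σ = -0.42427 + 0.04911j)
  m=3: 0.25784 + 0.02740j × 0.14802 - 0.15868j = 0.04251 - 0.03686j  (running Σ = -0.38176 + 0.01225j)
  m=4: -0.10639 - 0.26451j × 0.03489 + 0.05444j = 0.01069 - 0.01502j  (running Σ = -0.37107 - 0.00277j)
  m=5: 0.09459 - 0.11229j × -0.01285 + 0.00426j = -0.00074 + 0.00185j  (running Σ = -0.37181 - 0.00092j)
  m=6: -0.43154 - 0.09278j × -0.00014 - 0.00197j = -0.00012 + 0.00086j  (running Σ = -0.37193 - 0.00006j)
  m=7: 0.08755 + 0.30850j × 0.00018 + 0.00003j = 0.00001 + 0.00006j  (running Σ = -0.37192 - 0.00000j)
Σ over m = -0.37192 - 0.00000j; ×(4π/15) → -0.31158 - 0.00000j. Real part: -0.311582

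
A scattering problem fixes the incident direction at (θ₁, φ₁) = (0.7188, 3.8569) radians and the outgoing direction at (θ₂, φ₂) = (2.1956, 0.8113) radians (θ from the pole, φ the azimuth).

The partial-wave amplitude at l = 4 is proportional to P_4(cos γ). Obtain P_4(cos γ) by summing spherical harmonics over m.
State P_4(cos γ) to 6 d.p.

0.735887

Summing Y*_{l m}(θ₁,φ₁)·Y_{l m}(θ₂,φ₂) over m ∈ [−4, 4]; prefactor 4π/(2·4+1) = 1.396263:
  [-4]  conj(Y_{4,-4})(Ω₁) = -0.079951+0.023022i ; Y_{4,-4}(Ω₂) = -0.190485+0.019807i ; Δ = +0.014773-0.005969i
  [-3]  conj(Y_{4,-3})(Ω₁) = +0.146297-0.225689i ; Y_{4,-3}(Ω₂) = +0.296841+0.253955i ; Δ = +0.100742-0.029841i
  [-2]  conj(Y_{4,-2})(Ω₁) = +0.060087+0.425824i ; Y_{4,-2}(Ω₂) = -0.015897-0.306594i ; Δ = +0.129600-0.025192i
  [-1]  conj(Y_{4,-1})(Ω₁) = -0.170755-0.148352i ; Y_{4,-1}(Ω₂) = +0.093489-0.098462i ; Δ = -0.030571+0.002944i
  [+0]  conj(Y_{4,0})(Ω₁) = -0.292357-0.000000i ; Y_{4,0}(Ω₂) = -0.335042+0.000000i ; Δ = +0.097952+0.000000i
  [+1]  conj(Y_{4,1})(Ω₁) = +0.170755-0.148352i ; Y_{4,1}(Ω₂) = -0.093489-0.098462i ; Δ = -0.030571-0.002944i
  [+2]  conj(Y_{4,2})(Ω₁) = +0.060087-0.425824i ; Y_{4,2}(Ω₂) = -0.015897+0.306594i ; Δ = +0.129600+0.025192i
  [+3]  conj(Y_{4,3})(Ω₁) = -0.146297-0.225689i ; Y_{4,3}(Ω₂) = -0.296841+0.253955i ; Δ = +0.100742+0.029841i
  [+4]  conj(Y_{4,4})(Ω₁) = -0.079951-0.023022i ; Y_{4,4}(Ω₂) = -0.190485-0.019807i ; Δ = +0.014773+0.005969i
Accumulated sum +0.527041-0.000000i; after 4π/(2l+1) scaling, +0.735887-0.000000i ⇒ P_4 = 0.735887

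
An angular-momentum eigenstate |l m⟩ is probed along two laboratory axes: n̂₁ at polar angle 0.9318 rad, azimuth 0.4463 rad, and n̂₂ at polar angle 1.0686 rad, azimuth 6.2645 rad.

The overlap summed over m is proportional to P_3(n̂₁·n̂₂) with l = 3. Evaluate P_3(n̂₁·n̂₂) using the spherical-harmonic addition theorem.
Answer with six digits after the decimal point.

Summing Y*_{l m}(θ₁,φ₁)·Y_{l m}(θ₂,φ₂) over m ∈ [−3, 3]; prefactor 4π/(2·3+1) = 1.795196:
  term(m=-3) = 0.01061 + 0.05969j   from Y*(Ω₁)=0.04959 + 0.21001j, Y(Ω₂)=0.28053 + 0.01574j
  term(m=-2) = 0.08874 + 0.11898j   from Y*(Ω₁)=0.24638 + 0.30581j, Y(Ω₂)=0.37769 + 0.01412j
  term(m=-1) = 0.00810 + 0.00407j   from Y*(Ω₁)=0.18215 + 0.08716j, Y(Ω₂)=0.04489 + 0.00084j
  term(m=+0) = 0.08993 + 0.00000j   from Y*(Ω₁)=-0.27188 + 0.00000j, Y(Ω₂)=-0.33079 + 0.00000j
  term(m=+1) = 0.00810 - 0.00407j   from Y*(Ω₁)=-0.18215 + 0.08716j, Y(Ω₂)=-0.04489 + 0.00084j
  term(m=+2) = 0.08874 - 0.11898j   from Y*(Ω₁)=0.24638 - 0.30581j, Y(Ω₂)=0.37769 - 0.01412j
  term(m=+3) = 0.01061 - 0.05969j   from Y*(Ω₁)=-0.04959 + 0.21001j, Y(Ω₂)=-0.28053 + 0.01574j
Accumulated sum 0.30483 + 0.00000j; after 4π/(2l+1) scaling, 0.54723 + 0.00000j ⇒ P_3 = 0.547230

0.547230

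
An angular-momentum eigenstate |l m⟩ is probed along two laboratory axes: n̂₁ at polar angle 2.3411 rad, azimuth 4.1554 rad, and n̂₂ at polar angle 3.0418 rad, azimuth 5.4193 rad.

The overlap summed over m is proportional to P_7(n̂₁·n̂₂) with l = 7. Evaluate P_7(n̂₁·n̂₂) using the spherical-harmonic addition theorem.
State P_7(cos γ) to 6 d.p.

0.101800

Term-by-term m-sum for l=7 (normalisation 4π/15 = 0.837758):
  m=-7: -0.033694-0.035640i × +0.000000-0.000000i = -0.000000-0.000000i  (running Σ = -0.000000-0.000000i)
  m=-6: -0.174493+0.035434i × -0.000001+0.000002i = +0.000000-0.000000i  (running Σ = +0.000000-0.000000i)
  m=-5: -0.129382+0.347260i × -0.000016-0.000039i = +0.000016-0.000001i  (running Σ = +0.000016-0.000001i)
  m=-4: +0.273637+0.354652i × +0.000675+0.000219i = +0.000107+0.000300i  (running Σ = +0.000123+0.000299i)
  m=-3: +0.188025-0.018898i × -0.007259+0.004450i = -0.001281+0.000974i  (running Σ = -0.001158+0.001273i)
  m=-2: -0.116727+0.237495i × +0.011177-0.070614i = +0.015466+0.010897i  (running Σ = +0.014308+0.012169i)
  m=-1: +0.170009+0.272992i × +0.247116+0.289304i = -0.036966+0.116645i  (running Σ = -0.022658+0.128814i)
  m=0: -0.176467-0.000000i × -0.945393+0.000000i = +0.166830+0.000000i  (running Σ = +0.144173+0.128814i)
  m=1: -0.170009+0.272992i × -0.247116+0.289304i = -0.036966-0.116645i  (running Σ = +0.107207+0.012169i)
  m=2: -0.116727-0.237495i × +0.011177+0.070614i = +0.015466-0.010897i  (running Σ = +0.122673+0.001273i)
  m=3: -0.188025-0.018898i × +0.007259+0.004450i = -0.001281-0.000974i  (running Σ = +0.121392+0.000299i)
  m=4: +0.273637-0.354652i × +0.000675-0.000219i = +0.000107-0.000300i  (running Σ = +0.121499-0.000001i)
  m=5: +0.129382+0.347260i × +0.000016-0.000039i = +0.000016+0.000001i  (running Σ = +0.121515-0.000000i)
  m=6: -0.174493-0.035434i × -0.000001-0.000002i = +0.000000+0.000000i  (running Σ = +0.121515-0.000000i)
  m=7: +0.033694-0.035640i × -0.000000-0.000000i = -0.000000+0.000000i  (running Σ = +0.121515-0.000000i)
Total Σ_m = +0.121515-0.000000i. Multiply by 0.837758: +0.101800-0.000000i. P_7(cos γ) = 0.101800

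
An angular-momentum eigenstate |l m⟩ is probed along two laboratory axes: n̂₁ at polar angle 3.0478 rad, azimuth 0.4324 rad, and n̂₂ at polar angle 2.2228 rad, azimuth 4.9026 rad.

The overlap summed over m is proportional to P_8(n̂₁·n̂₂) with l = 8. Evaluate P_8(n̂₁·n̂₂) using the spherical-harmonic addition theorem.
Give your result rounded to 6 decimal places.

Summing Y*_{l m}(θ₁,φ₁)·Y_{l m}(θ₂,φ₂) over m ∈ [−8, 8]; prefactor 4π/(2·8+1) = 0.739198:
  term(m=-8) = (-0.000000, 0.000000)   from Y*(Ω₁)=(-0.000000, -0.000000), Y(Ω₂)=(0.004032, -0.082037)
  term(m=-7) = (0.000000, 0.000000)   from Y*(Ω₁)=(0.000000, -0.000000), Y(Ω₂)=(0.243654, 0.059450)
  term(m=-6) = (-0.000000, -0.000002)   from Y*(Ω₁)=(-0.000003, 0.000002), Y(Ω₂)=(-0.178814, 0.390378)
  term(m=-5) = (-0.000026, 0.000010)   from Y*(Ω₁)=(0.000039, -0.000057), Y(Ω₂)=(-0.321510, -0.229403)
  term(m=-4) = (0.000019, 0.000027)   from Y*(Ω₁)=(-0.000161, 0.001005), Y(Ω₂)=(0.023331, -0.022213)
  term(m=-3) = (-0.002525, 0.002842)   from Y*(Ω₁)=(-0.003001, -0.010693), Y(Ω₂)=(-0.184894, -0.288058)
  term(m=-2) = (0.017070, 0.008982)   from Y*(Ω₁)=(0.055944, 0.065616), Y(Ω₂)=(0.207702, -0.083060)
  term(m=-1) = (-0.025704, 0.104047)   from Y*(Ω₁)=(-0.388115, -0.179126), Y(Ω₂)=(-0.047404, -0.246206)
  term(m=+0) = (0.261967, 0.000000)   from Y*(Ω₁)=(0.986032, -0.000000), Y(Ω₂)=(0.265678, 0.000000)
  term(m=+1) = (-0.025704, -0.104047)   from Y*(Ω₁)=(0.388115, -0.179126), Y(Ω₂)=(0.047404, -0.246206)
  term(m=+2) = (0.017070, -0.008982)   from Y*(Ω₁)=(0.055944, -0.065616), Y(Ω₂)=(0.207702, 0.083060)
  term(m=+3) = (-0.002525, -0.002842)   from Y*(Ω₁)=(0.003001, -0.010693), Y(Ω₂)=(0.184894, -0.288058)
  term(m=+4) = (0.000019, -0.000027)   from Y*(Ω₁)=(-0.000161, -0.001005), Y(Ω₂)=(0.023331, 0.022213)
  term(m=+5) = (-0.000026, -0.000010)   from Y*(Ω₁)=(-0.000039, -0.000057), Y(Ω₂)=(0.321510, -0.229403)
  term(m=+6) = (-0.000000, 0.000002)   from Y*(Ω₁)=(-0.000003, -0.000002), Y(Ω₂)=(-0.178814, -0.390378)
  term(m=+7) = (0.000000, -0.000000)   from Y*(Ω₁)=(-0.000000, -0.000000), Y(Ω₂)=(-0.243654, 0.059450)
  term(m=+8) = (-0.000000, -0.000000)   from Y*(Ω₁)=(-0.000000, 0.000000), Y(Ω₂)=(0.004032, 0.082037)
Accumulated sum (0.239634, -0.000000); after 4π/(2l+1) scaling, (0.177137, -0.000000) ⇒ P_8 = 0.177137

0.177137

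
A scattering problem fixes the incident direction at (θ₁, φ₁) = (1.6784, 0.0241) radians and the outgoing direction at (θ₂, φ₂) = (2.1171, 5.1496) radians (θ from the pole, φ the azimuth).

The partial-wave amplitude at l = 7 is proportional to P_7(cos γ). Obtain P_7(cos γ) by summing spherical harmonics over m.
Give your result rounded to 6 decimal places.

-0.022432

Summing Y*_{l m}(θ₁,φ₁)·Y_{l m}(θ₂,φ₂) over m ∈ [−7, 7]; prefactor 4π/(2·7+1) = 0.837758:
  term(m=-7) = -0.019737+0.077355i   from Y*(Ω₁)=+0.473327+0.080616i, Y(Ω₂)=-0.013472+0.165723i
  term(m=-6) = +0.057860+0.045177i   from Y*(Ω₁)=-0.192038-0.027964i, Y(Ω₂)=-0.328585-0.187406i
  term(m=-5) = -0.111804+0.060320i   from Y*(Ω₁)=-0.300798-0.036423i, Y(Ω₂)=+0.342389-0.241992i
  term(m=-4) = +0.001851+0.022621i   from Y*(Ω₁)=+0.218452+0.021124i, Y(Ω₂)=+0.018316+0.101781i
  term(m=-3) = +0.070426+0.024238i   from Y*(Ω₁)=+0.244835+0.017733i, Y(Ω₂)=+0.293278+0.077755i
  term(m=-2) = +0.039241-0.042583i   from Y*(Ω₁)=-0.228117-0.011004i, Y(Ω₂)=-0.162638+0.194518i
  term(m=-1) = -0.018607-0.042448i   from Y*(Ω₁)=-0.222717-0.005369i, Y(Ω₂)=+0.088087+0.188470i
  term(m=+0) = -0.065239+0.000000i   from Y*(Ω₁)=+0.230699-0.000000i, Y(Ω₂)=-0.282790+0.000000i
  term(m=+1) = -0.018607+0.042448i   from Y*(Ω₁)=+0.222717-0.005369i, Y(Ω₂)=-0.088087+0.188470i
  term(m=+2) = +0.039241+0.042583i   from Y*(Ω₁)=-0.228117+0.011004i, Y(Ω₂)=-0.162638-0.194518i
  term(m=+3) = +0.070426-0.024238i   from Y*(Ω₁)=-0.244835+0.017733i, Y(Ω₂)=-0.293278+0.077755i
  term(m=+4) = +0.001851-0.022621i   from Y*(Ω₁)=+0.218452-0.021124i, Y(Ω₂)=+0.018316-0.101781i
  term(m=+5) = -0.111804-0.060320i   from Y*(Ω₁)=+0.300798-0.036423i, Y(Ω₂)=-0.342389-0.241992i
  term(m=+6) = +0.057860-0.045177i   from Y*(Ω₁)=-0.192038+0.027964i, Y(Ω₂)=-0.328585+0.187406i
  term(m=+7) = -0.019737-0.077355i   from Y*(Ω₁)=-0.473327+0.080616i, Y(Ω₂)=+0.013472+0.165723i
Accumulated sum -0.026777+0.000000i; after 4π/(2l+1) scaling, -0.022432+0.000000i ⇒ P_7 = -0.022432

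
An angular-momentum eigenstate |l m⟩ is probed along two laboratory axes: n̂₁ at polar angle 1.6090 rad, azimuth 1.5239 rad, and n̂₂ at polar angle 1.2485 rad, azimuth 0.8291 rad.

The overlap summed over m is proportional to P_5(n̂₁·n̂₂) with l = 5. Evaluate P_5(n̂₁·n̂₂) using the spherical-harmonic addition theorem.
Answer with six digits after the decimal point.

-0.387400

Addition theorem: P_5(cos γ) = (4π/11) Σ_m Y*_{lm}(Ω₁) Y_{lm}(Ω₂), m = −5…5:
  m=-5: 0.10744 + 0.44979j × -0.19135 + 0.30059j = -0.15576 - 0.05377j  (running Σ = -0.15576 - 0.05377j)
  m=-4: -0.05491 + 0.01042j × -0.37055 + 0.06544j = 0.01967 - 0.00746j  (running Σ = -0.13609 - 0.06123j)
  m=-3: 0.04777 + 0.33729j × 0.02273 + 0.01744j = -0.00480 + 0.00850j  (running Σ = -0.14089 - 0.05273j)
  m=-2: -0.06407 + 0.00603j × 0.02947 + 0.33630j = -0.00392 - 0.02137j  (running Σ = -0.14481 - 0.07410j)
  m=-1: 0.01470 + 0.31318j × -0.03965 + 0.04328j = -0.01414 - 0.01178j  (running Σ = -0.15894 - 0.08588j)
  m=0: -0.06655 + 0.00000j × 0.31899 + 0.00000j = -0.02123 + 0.00000j  (running Σ = -0.18017 - 0.08588j)
  m=1: -0.01470 + 0.31318j × 0.03965 + 0.04328j = -0.01414 + 0.01178j  (running Σ = -0.19431 - 0.07410j)
  m=2: -0.06407 - 0.00603j × 0.02947 - 0.33630j = -0.00392 + 0.02137j  (running Σ = -0.19822 - 0.05273j)
  m=3: -0.04777 + 0.33729j × -0.02273 + 0.01744j = -0.00480 - 0.00850j  (running Σ = -0.20302 - 0.06123j)
  m=4: -0.05491 - 0.01042j × -0.37055 - 0.06544j = 0.01967 + 0.00746j  (running Σ = -0.18335 - 0.05377j)
  m=5: -0.10744 + 0.44979j × 0.19135 + 0.30059j = -0.15576 + 0.05377j  (running Σ = -0.33911 + 0.00000j)
Total Σ_m = -0.33911 + 0.00000j. Multiply by 1.142397: -0.38740 + 0.00000j. P_5(cos γ) = -0.387400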